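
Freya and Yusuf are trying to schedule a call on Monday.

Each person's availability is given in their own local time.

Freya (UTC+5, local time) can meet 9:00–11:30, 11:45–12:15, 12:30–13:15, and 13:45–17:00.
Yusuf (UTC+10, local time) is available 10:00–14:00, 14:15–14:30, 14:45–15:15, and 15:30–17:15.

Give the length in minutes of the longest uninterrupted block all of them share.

Freya → UTC: 04:00–06:30, 06:45–07:15, 07:30–08:15, 08:45–12:00.
Yusuf → UTC: 00:00–04:00, 04:15–04:30, 04:45–05:15, 05:30–07:15.
Freya ∩ Yusuf: 04:15–04:30, 04:45–05:15, 05:30–06:30, 06:45–07:15.
Common window lengths: 15, 30, 60, 30 min; longest is 60.

60 minutes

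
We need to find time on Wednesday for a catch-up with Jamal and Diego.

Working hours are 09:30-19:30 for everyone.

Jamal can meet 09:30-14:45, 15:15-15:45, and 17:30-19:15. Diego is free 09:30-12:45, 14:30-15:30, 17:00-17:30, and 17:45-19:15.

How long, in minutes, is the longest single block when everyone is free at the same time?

Jamal ∩ Diego: 09:30–12:45, 14:30–14:45, 15:15–15:30, 17:45–19:15.
Common window lengths: 195, 15, 15, 90 min; longest is 195.

195 minutes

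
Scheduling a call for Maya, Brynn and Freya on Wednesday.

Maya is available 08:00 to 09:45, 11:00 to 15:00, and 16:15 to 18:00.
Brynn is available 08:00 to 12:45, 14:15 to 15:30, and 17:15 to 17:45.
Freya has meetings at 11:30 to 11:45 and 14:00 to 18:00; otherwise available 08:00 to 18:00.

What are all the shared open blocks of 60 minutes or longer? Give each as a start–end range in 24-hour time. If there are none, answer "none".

Freya free within 08:00–18:00: 08:00–11:30, 11:45–14:00.
Maya ∩ Brynn: 08:00–09:45, 11:00–12:45, 14:15–15:00, 17:15–17:45.
Maya ∩ Brynn ∩ Freya: 08:00–09:45, 11:00–11:30, 11:45–12:45.
Windows ≥ 60 min: 08:00–09:45, 11:45–12:45.

08:00–09:45, 11:45–12:45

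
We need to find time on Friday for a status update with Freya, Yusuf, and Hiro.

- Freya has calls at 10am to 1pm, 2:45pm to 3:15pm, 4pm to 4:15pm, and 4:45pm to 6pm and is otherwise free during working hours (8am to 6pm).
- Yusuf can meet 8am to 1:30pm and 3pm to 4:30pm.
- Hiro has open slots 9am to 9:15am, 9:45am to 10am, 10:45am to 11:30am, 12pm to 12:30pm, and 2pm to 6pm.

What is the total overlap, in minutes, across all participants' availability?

Freya free within 08:00–18:00: 08:00–10:00, 13:00–14:45, 15:15–16:00, 16:15–16:45.
Freya ∩ Yusuf: 08:00–10:00, 13:00–13:30, 15:15–16:00, 16:15–16:30.
Freya ∩ Yusuf ∩ Hiro: 09:00–09:15, 09:45–10:00, 15:15–16:00, 16:15–16:30.
Total common minutes: 15 + 15 + 45 + 15 = 90.

90 minutes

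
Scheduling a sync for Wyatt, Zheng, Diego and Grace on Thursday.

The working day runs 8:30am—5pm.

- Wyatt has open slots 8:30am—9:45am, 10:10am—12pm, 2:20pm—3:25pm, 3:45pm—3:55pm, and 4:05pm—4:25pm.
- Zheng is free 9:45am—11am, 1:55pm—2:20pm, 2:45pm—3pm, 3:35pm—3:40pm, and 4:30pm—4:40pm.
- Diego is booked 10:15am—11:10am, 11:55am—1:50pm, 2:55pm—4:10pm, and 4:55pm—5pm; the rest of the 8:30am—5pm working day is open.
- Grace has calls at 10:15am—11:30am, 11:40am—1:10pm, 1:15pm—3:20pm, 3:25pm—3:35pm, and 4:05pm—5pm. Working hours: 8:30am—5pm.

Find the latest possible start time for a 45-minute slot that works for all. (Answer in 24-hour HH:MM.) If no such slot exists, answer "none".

none

Diego free within 08:30–17:00: 08:30–10:15, 11:10–11:55, 13:50–14:55, 16:10–16:55.
Grace free within 08:30–17:00: 08:30–10:15, 11:30–11:40, 13:10–13:15, 15:20–15:25, 15:35–16:05.
Wyatt ∩ Zheng: 10:10–11:00, 14:45–15:00.
Wyatt ∩ Zheng ∩ Diego: 10:10–10:15, 14:45–14:55.
Wyatt ∩ Zheng ∩ Diego ∩ Grace: 10:10–10:15.
Windows ≥ 45 min: (none).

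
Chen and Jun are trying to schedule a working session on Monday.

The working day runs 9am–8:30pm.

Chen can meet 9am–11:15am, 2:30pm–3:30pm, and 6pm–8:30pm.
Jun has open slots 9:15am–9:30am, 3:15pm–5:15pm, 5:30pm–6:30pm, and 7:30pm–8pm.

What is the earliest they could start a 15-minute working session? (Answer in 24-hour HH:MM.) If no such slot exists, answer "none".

Chen ∩ Jun: 09:15–09:30, 15:15–15:30, 18:00–18:30, 19:30–20:00.
Windows ≥ 15 min: 09:15–09:30, 15:15–15:30, 18:00–18:30, 19:30–20:00.
Earliest such window starts at 09:15.

09:15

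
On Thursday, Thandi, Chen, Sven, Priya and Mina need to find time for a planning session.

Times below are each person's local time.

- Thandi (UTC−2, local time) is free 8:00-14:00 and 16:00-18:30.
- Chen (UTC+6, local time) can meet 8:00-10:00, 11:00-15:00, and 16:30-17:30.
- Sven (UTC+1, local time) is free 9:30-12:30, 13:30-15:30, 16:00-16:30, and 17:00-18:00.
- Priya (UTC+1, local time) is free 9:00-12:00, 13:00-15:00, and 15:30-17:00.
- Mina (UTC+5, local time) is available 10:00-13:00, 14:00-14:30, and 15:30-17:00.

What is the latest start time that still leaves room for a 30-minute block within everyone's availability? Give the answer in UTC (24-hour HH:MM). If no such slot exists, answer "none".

10:30

Thandi → UTC: 10:00–16:00, 18:00–20:30.
Chen → UTC: 02:00–04:00, 05:00–09:00, 10:30–11:30.
Sven → UTC: 08:30–11:30, 12:30–14:30, 15:00–15:30, 16:00–17:00.
Priya → UTC: 08:00–11:00, 12:00–14:00, 14:30–16:00.
Mina → UTC: 05:00–08:00, 09:00–09:30, 10:30–12:00.
Thandi ∩ Chen: 10:30–11:30.
Thandi ∩ Chen ∩ Sven: 10:30–11:30.
Thandi ∩ Chen ∩ Sven ∩ Priya: 10:30–11:00.
Thandi ∩ Chen ∩ Sven ∩ Priya ∩ Mina: 10:30–11:00.
Windows ≥ 30 min: 10:30–11:00.
Latest start in the last window 10:30–11:00 is 11:00 − 30 min = 10:30.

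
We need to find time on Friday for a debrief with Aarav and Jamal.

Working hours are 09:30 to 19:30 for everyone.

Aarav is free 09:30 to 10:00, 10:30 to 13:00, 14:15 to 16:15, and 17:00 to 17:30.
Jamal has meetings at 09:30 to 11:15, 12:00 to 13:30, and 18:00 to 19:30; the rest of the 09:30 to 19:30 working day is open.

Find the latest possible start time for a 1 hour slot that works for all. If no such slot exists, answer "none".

Jamal free within 09:30–19:30: 11:15–12:00, 13:30–18:00.
Aarav ∩ Jamal: 11:15–12:00, 14:15–16:15, 17:00–17:30.
Windows ≥ 60 min: 14:15–16:15.
Latest start in the last window 14:15–16:15 is 16:15 − 60 min = 15:15.

15:15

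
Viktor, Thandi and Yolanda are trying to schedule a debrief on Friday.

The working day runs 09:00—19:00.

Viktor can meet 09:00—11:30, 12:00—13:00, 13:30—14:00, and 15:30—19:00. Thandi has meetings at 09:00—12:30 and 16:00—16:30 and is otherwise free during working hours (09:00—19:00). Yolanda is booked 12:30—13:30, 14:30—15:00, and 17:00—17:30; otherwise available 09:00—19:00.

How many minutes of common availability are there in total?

180 minutes

Thandi free within 09:00–19:00: 12:30–16:00, 16:30–19:00.
Yolanda free within 09:00–19:00: 09:00–12:30, 13:30–14:30, 15:00–17:00, 17:30–19:00.
Viktor ∩ Thandi: 12:30–13:00, 13:30–14:00, 15:30–16:00, 16:30–19:00.
Viktor ∩ Thandi ∩ Yolanda: 13:30–14:00, 15:30–16:00, 16:30–17:00, 17:30–19:00.
Total common minutes: 30 + 30 + 30 + 90 = 180.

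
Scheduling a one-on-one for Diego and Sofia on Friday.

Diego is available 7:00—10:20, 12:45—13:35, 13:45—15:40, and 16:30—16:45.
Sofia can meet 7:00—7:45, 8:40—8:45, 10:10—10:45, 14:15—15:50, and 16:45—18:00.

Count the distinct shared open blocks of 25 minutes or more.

Diego ∩ Sofia: 07:00–07:45, 08:40–08:45, 10:10–10:20, 14:15–15:40.
Windows ≥ 25 min: 07:00–07:45, 14:15–15:40.
That's 2 windows.

2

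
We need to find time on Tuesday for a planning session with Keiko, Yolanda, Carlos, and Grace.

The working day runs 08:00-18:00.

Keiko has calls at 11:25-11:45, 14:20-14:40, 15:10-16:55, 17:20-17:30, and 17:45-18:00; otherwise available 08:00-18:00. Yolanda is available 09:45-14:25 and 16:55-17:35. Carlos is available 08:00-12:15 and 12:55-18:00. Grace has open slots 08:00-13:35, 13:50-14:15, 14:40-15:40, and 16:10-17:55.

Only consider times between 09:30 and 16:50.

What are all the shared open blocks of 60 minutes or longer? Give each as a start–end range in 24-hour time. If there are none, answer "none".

Keiko free within 08:00–18:00: 08:00–11:25, 11:45–14:20, 14:40–15:10, 16:55–17:20, 17:30–17:45.
Keiko ∩ Yolanda: 09:45–11:25, 11:45–14:20, 16:55–17:20, 17:30–17:35.
Keiko ∩ Yolanda ∩ Carlos: 09:45–11:25, 11:45–12:15, 12:55–14:20, 16:55–17:20, 17:30–17:35.
Keiko ∩ Yolanda ∩ Carlos ∩ Grace: 09:45–11:25, 11:45–12:15, 12:55–13:35, 13:50–14:15, 16:55–17:20, 17:30–17:35.
Restricted to 09:30–16:50: 09:45–11:25, 11:45–12:15, 12:55–13:35, 13:50–14:15.
Windows ≥ 60 min: 09:45–11:25.

09:45–11:25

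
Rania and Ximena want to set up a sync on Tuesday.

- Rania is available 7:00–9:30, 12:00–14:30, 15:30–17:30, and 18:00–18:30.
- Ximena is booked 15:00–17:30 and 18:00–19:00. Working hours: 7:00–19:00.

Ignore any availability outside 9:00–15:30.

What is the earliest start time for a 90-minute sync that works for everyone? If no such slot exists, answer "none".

12:00

Ximena free within 07:00–19:00: 07:00–15:00, 17:30–18:00.
Rania ∩ Ximena: 07:00–09:30, 12:00–14:30.
Restricted to 09:00–15:30: 09:00–09:30, 12:00–14:30.
Windows ≥ 90 min: 12:00–14:30.
Earliest such window starts at 12:00.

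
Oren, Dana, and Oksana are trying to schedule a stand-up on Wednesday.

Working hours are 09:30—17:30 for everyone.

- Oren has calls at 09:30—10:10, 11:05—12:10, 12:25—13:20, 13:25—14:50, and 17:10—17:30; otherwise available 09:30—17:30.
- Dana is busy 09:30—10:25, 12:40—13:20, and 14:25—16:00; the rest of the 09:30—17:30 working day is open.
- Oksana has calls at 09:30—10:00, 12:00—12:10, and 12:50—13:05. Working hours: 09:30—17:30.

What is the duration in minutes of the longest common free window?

70 minutes

Oren free within 09:30–17:30: 10:10–11:05, 12:10–12:25, 13:20–13:25, 14:50–17:10.
Dana free within 09:30–17:30: 10:25–12:40, 13:20–14:25, 16:00–17:30.
Oksana free within 09:30–17:30: 10:00–12:00, 12:10–12:50, 13:05–17:30.
Oren ∩ Dana: 10:25–11:05, 12:10–12:25, 13:20–13:25, 16:00–17:10.
Oren ∩ Dana ∩ Oksana: 10:25–11:05, 12:10–12:25, 13:20–13:25, 16:00–17:10.
Common window lengths: 40, 15, 5, 70 min; longest is 70.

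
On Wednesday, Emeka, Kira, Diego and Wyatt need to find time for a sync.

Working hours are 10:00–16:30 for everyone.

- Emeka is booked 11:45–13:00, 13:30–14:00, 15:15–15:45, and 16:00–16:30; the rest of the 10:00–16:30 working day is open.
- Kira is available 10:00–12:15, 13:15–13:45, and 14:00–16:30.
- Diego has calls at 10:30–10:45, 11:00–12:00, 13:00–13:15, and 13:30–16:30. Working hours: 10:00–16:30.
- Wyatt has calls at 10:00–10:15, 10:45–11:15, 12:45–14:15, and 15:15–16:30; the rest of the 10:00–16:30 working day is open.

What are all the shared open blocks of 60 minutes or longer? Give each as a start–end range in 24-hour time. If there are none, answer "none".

Emeka free within 10:00–16:30: 10:00–11:45, 13:00–13:30, 14:00–15:15, 15:45–16:00.
Diego free within 10:00–16:30: 10:00–10:30, 10:45–11:00, 12:00–13:00, 13:15–13:30.
Wyatt free within 10:00–16:30: 10:15–10:45, 11:15–12:45, 14:15–15:15.
Emeka ∩ Kira: 10:00–11:45, 13:15–13:30, 14:00–15:15, 15:45–16:00.
Emeka ∩ Kira ∩ Diego: 10:00–10:30, 10:45–11:00, 13:15–13:30.
Emeka ∩ Kira ∩ Diego ∩ Wyatt: 10:15–10:30.
Windows ≥ 60 min: (none).

none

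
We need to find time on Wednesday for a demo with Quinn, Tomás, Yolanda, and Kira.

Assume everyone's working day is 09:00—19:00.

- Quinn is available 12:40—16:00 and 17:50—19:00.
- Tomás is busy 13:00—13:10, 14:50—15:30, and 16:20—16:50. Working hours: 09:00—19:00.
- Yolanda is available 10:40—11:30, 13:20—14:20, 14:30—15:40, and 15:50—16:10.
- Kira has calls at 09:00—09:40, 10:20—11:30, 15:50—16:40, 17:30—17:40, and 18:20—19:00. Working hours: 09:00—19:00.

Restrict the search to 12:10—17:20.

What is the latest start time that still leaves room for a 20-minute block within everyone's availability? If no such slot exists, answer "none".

Tomás free within 09:00–19:00: 09:00–13:00, 13:10–14:50, 15:30–16:20, 16:50–19:00.
Kira free within 09:00–19:00: 09:40–10:20, 11:30–15:50, 16:40–17:30, 17:40–18:20.
Quinn ∩ Tomás: 12:40–13:00, 13:10–14:50, 15:30–16:00, 17:50–19:00.
Quinn ∩ Tomás ∩ Yolanda: 13:20–14:20, 14:30–14:50, 15:30–15:40, 15:50–16:00.
Quinn ∩ Tomás ∩ Yolanda ∩ Kira: 13:20–14:20, 14:30–14:50, 15:30–15:40.
Restricted to 12:10–17:20: 13:20–14:20, 14:30–14:50, 15:30–15:40.
Windows ≥ 20 min: 13:20–14:20, 14:30–14:50.
Latest start in the last window 14:30–14:50 is 14:50 − 20 min = 14:30.

14:30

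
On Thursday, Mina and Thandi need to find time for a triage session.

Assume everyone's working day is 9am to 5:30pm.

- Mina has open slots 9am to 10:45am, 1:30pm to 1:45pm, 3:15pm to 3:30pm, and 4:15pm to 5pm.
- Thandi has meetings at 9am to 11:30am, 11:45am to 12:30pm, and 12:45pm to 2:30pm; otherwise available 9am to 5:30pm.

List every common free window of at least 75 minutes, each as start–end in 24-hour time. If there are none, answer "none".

none

Thandi free within 09:00–17:30: 11:30–11:45, 12:30–12:45, 14:30–17:30.
Mina ∩ Thandi: 15:15–15:30, 16:15–17:00.
Windows ≥ 75 min: (none).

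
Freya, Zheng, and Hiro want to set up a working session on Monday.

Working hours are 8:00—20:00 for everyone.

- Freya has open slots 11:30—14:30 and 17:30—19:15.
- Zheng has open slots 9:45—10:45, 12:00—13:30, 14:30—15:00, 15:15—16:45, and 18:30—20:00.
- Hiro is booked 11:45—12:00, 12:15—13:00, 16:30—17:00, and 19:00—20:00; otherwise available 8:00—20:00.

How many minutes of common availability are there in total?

Hiro free within 08:00–20:00: 08:00–11:45, 12:00–12:15, 13:00–16:30, 17:00–19:00.
Freya ∩ Zheng: 12:00–13:30, 18:30–19:15.
Freya ∩ Zheng ∩ Hiro: 12:00–12:15, 13:00–13:30, 18:30–19:00.
Total common minutes: 15 + 30 + 30 = 75.

75 minutes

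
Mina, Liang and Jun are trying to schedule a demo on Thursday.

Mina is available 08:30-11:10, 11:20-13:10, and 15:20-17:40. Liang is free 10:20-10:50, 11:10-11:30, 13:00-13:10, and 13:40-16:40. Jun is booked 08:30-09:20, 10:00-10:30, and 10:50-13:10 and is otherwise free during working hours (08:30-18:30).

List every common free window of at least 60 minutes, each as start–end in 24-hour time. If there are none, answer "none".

Jun free within 08:30–18:30: 09:20–10:00, 10:30–10:50, 13:10–18:30.
Mina ∩ Liang: 10:20–10:50, 11:20–11:30, 13:00–13:10, 15:20–16:40.
Mina ∩ Liang ∩ Jun: 10:30–10:50, 15:20–16:40.
Windows ≥ 60 min: 15:20–16:40.

15:20–16:40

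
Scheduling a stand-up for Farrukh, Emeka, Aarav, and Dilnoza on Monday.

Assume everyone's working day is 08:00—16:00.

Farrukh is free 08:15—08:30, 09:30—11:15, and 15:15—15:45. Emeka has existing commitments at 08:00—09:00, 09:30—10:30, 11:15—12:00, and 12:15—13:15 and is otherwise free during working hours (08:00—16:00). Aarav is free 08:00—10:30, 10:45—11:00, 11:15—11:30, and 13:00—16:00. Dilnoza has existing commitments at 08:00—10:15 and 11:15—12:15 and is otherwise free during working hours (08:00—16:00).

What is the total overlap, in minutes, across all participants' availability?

45 minutes

Emeka free within 08:00–16:00: 09:00–09:30, 10:30–11:15, 12:00–12:15, 13:15–16:00.
Dilnoza free within 08:00–16:00: 10:15–11:15, 12:15–16:00.
Farrukh ∩ Emeka: 10:30–11:15, 15:15–15:45.
Farrukh ∩ Emeka ∩ Aarav: 10:45–11:00, 15:15–15:45.
Farrukh ∩ Emeka ∩ Aarav ∩ Dilnoza: 10:45–11:00, 15:15–15:45.
Total common minutes: 15 + 30 = 45.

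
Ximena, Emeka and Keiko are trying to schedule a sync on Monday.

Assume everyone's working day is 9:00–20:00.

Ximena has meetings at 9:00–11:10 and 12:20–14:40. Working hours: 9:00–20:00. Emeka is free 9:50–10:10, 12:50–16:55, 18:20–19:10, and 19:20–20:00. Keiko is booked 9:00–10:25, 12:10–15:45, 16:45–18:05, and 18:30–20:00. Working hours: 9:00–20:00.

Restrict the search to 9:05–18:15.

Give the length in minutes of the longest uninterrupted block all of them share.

60 minutes

Ximena free within 09:00–20:00: 11:10–12:20, 14:40–20:00.
Keiko free within 09:00–20:00: 10:25–12:10, 15:45–16:45, 18:05–18:30.
Ximena ∩ Emeka: 14:40–16:55, 18:20–19:10, 19:20–20:00.
Ximena ∩ Emeka ∩ Keiko: 15:45–16:45, 18:20–18:30.
Restricted to 09:05–18:15: 15:45–16:45.
Single common window of 60 minutes.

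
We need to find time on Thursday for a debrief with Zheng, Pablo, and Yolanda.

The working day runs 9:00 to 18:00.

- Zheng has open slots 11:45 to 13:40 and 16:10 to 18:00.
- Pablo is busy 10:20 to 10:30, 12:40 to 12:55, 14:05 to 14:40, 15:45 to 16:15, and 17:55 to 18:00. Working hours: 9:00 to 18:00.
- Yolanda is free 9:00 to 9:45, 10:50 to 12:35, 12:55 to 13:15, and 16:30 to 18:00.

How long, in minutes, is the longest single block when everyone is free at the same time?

Pablo free within 09:00–18:00: 09:00–10:20, 10:30–12:40, 12:55–14:05, 14:40–15:45, 16:15–17:55.
Zheng ∩ Pablo: 11:45–12:40, 12:55–13:40, 16:15–17:55.
Zheng ∩ Pablo ∩ Yolanda: 11:45–12:35, 12:55–13:15, 16:30–17:55.
Common window lengths: 50, 20, 85 min; longest is 85.

85 minutes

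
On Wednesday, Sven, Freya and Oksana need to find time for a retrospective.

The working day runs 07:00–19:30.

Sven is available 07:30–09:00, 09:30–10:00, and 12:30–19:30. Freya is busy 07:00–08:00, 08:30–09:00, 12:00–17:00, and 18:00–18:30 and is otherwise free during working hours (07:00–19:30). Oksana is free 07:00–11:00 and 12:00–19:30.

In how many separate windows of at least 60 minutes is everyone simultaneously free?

Freya free within 07:00–19:30: 08:00–08:30, 09:00–12:00, 17:00–18:00, 18:30–19:30.
Sven ∩ Freya: 08:00–08:30, 09:30–10:00, 17:00–18:00, 18:30–19:30.
Sven ∩ Freya ∩ Oksana: 08:00–08:30, 09:30–10:00, 17:00–18:00, 18:30–19:30.
Windows ≥ 60 min: 17:00–18:00, 18:30–19:30.
That's 2 windows.

2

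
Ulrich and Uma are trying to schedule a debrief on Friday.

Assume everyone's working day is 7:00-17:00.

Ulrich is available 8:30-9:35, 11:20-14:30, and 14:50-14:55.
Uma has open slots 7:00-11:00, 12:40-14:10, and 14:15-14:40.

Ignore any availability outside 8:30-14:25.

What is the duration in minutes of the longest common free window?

Ulrich ∩ Uma: 08:30–09:35, 12:40–14:10, 14:15–14:30.
Restricted to 08:30–14:25: 08:30–09:35, 12:40–14:10, 14:15–14:25.
Common window lengths: 65, 90, 10 min; longest is 90.

90 minutes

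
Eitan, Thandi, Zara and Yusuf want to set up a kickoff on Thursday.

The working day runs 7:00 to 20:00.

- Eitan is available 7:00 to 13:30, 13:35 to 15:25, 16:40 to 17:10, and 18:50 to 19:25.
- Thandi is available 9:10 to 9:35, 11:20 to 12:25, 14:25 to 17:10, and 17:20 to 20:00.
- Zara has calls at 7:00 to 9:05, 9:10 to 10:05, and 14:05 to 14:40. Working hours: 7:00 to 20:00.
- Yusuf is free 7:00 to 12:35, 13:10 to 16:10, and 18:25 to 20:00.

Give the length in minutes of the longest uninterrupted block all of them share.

65 minutes

Zara free within 07:00–20:00: 09:05–09:10, 10:05–14:05, 14:40–20:00.
Eitan ∩ Thandi: 09:10–09:35, 11:20–12:25, 14:25–15:25, 16:40–17:10, 18:50–19:25.
Eitan ∩ Thandi ∩ Zara: 11:20–12:25, 14:40–15:25, 16:40–17:10, 18:50–19:25.
Eitan ∩ Thandi ∩ Zara ∩ Yusuf: 11:20–12:25, 14:40–15:25, 18:50–19:25.
Common window lengths: 65, 45, 35 min; longest is 65.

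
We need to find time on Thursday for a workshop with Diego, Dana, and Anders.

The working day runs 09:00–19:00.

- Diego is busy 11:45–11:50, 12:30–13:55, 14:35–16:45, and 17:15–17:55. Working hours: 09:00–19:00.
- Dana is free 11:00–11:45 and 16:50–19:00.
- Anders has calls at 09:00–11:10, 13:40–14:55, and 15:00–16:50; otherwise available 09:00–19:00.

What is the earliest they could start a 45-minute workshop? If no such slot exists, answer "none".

Diego free within 09:00–19:00: 09:00–11:45, 11:50–12:30, 13:55–14:35, 16:45–17:15, 17:55–19:00.
Anders free within 09:00–19:00: 11:10–13:40, 14:55–15:00, 16:50–19:00.
Diego ∩ Dana: 11:00–11:45, 16:50–17:15, 17:55–19:00.
Diego ∩ Dana ∩ Anders: 11:10–11:45, 16:50–17:15, 17:55–19:00.
Windows ≥ 45 min: 17:55–19:00.
Earliest such window starts at 17:55.

17:55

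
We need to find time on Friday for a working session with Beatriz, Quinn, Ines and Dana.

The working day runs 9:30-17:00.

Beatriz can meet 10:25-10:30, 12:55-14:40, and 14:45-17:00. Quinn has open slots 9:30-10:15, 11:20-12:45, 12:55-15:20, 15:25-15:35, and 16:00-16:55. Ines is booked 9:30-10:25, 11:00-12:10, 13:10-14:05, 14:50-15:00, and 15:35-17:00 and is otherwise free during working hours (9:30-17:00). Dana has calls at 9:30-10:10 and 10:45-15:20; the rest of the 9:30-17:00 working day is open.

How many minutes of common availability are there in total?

10 minutes

Ines free within 09:30–17:00: 10:25–11:00, 12:10–13:10, 14:05–14:50, 15:00–15:35.
Dana free within 09:30–17:00: 10:10–10:45, 15:20–17:00.
Beatriz ∩ Quinn: 12:55–14:40, 14:45–15:20, 15:25–15:35, 16:00–16:55.
Beatriz ∩ Quinn ∩ Ines: 12:55–13:10, 14:05–14:40, 14:45–14:50, 15:00–15:20, 15:25–15:35.
Beatriz ∩ Quinn ∩ Ines ∩ Dana: 15:25–15:35.
Total common minutes: 10.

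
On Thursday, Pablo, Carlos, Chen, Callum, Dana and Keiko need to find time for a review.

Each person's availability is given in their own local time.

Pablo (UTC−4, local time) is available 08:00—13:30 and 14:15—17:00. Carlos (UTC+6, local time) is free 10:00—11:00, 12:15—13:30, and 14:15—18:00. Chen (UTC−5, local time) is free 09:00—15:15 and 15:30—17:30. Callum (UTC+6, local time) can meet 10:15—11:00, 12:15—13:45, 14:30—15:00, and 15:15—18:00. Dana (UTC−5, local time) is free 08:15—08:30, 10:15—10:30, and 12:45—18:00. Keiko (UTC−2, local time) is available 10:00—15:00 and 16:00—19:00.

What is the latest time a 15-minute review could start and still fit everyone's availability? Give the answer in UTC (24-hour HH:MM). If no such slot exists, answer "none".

Pablo → UTC: 12:00–17:30, 18:15–21:00.
Carlos → UTC: 04:00–05:00, 06:15–07:30, 08:15–12:00.
Chen → UTC: 14:00–20:15, 20:30–22:30.
Callum → UTC: 04:15–05:00, 06:15–07:45, 08:30–09:00, 09:15–12:00.
Dana → UTC: 13:15–13:30, 15:15–15:30, 17:45–23:00.
Keiko → UTC: 12:00–17:00, 18:00–21:00.
Pablo ∩ Carlos: (none).
Pablo ∩ Carlos ∩ Chen: (none).
Pablo ∩ Carlos ∩ Chen ∩ Callum: (none).
Pablo ∩ Carlos ∩ Chen ∩ Callum ∩ Dana: (none).
Pablo ∩ Carlos ∩ Chen ∩ Callum ∩ Dana ∩ Keiko: (none).
Windows ≥ 15 min: (none).

none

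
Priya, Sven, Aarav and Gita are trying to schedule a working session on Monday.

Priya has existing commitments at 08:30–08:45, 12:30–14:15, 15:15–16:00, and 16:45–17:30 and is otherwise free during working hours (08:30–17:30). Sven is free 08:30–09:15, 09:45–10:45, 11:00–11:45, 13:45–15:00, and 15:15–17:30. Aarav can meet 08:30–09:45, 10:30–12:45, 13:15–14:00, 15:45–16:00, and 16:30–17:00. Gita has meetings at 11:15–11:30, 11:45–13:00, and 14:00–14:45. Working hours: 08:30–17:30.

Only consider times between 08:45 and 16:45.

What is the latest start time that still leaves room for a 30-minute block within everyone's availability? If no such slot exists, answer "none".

08:45

Priya free within 08:30–17:30: 08:45–12:30, 14:15–15:15, 16:00–16:45.
Gita free within 08:30–17:30: 08:30–11:15, 11:30–11:45, 13:00–14:00, 14:45–17:30.
Priya ∩ Sven: 08:45–09:15, 09:45–10:45, 11:00–11:45, 14:15–15:00, 16:00–16:45.
Priya ∩ Sven ∩ Aarav: 08:45–09:15, 10:30–10:45, 11:00–11:45, 16:30–16:45.
Priya ∩ Sven ∩ Aarav ∩ Gita: 08:45–09:15, 10:30–10:45, 11:00–11:15, 11:30–11:45, 16:30–16:45.
Restricted to 08:45–16:45: 08:45–09:15, 10:30–10:45, 11:00–11:15, 11:30–11:45, 16:30–16:45.
Windows ≥ 30 min: 08:45–09:15.
Latest start in the last window 08:45–09:15 is 09:15 − 30 min = 08:45.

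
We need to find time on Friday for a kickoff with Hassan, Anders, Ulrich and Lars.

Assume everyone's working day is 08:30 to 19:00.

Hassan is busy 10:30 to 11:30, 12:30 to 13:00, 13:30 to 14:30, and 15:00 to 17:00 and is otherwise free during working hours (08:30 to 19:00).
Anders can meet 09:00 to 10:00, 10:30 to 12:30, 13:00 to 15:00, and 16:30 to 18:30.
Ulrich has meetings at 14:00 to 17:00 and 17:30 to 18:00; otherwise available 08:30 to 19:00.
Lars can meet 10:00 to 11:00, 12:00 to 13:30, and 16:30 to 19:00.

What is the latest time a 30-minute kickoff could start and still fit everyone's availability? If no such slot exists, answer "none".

Hassan free within 08:30–19:00: 08:30–10:30, 11:30–12:30, 13:00–13:30, 14:30–15:00, 17:00–19:00.
Ulrich free within 08:30–19:00: 08:30–14:00, 17:00–17:30, 18:00–19:00.
Hassan ∩ Anders: 09:00–10:00, 11:30–12:30, 13:00–13:30, 14:30–15:00, 17:00–18:30.
Hassan ∩ Anders ∩ Ulrich: 09:00–10:00, 11:30–12:30, 13:00–13:30, 17:00–17:30, 18:00–18:30.
Hassan ∩ Anders ∩ Ulrich ∩ Lars: 12:00–12:30, 13:00–13:30, 17:00–17:30, 18:00–18:30.
Windows ≥ 30 min: 12:00–12:30, 13:00–13:30, 17:00–17:30, 18:00–18:30.
Latest start in the last window 18:00–18:30 is 18:30 − 30 min = 18:00.

18:00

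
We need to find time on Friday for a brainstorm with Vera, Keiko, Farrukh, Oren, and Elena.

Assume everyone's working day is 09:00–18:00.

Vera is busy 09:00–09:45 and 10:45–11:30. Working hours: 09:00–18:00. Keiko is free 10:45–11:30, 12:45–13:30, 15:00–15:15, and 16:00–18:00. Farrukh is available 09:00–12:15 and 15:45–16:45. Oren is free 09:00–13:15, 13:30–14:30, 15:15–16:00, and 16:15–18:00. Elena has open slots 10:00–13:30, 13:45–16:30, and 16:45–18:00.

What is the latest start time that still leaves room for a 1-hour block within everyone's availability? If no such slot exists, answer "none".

Vera free within 09:00–18:00: 09:45–10:45, 11:30–18:00.
Vera ∩ Keiko: 12:45–13:30, 15:00–15:15, 16:00–18:00.
Vera ∩ Keiko ∩ Farrukh: 16:00–16:45.
Vera ∩ Keiko ∩ Farrukh ∩ Oren: 16:15–16:45.
Vera ∩ Keiko ∩ Farrukh ∩ Oren ∩ Elena: 16:15–16:30.
Windows ≥ 60 min: (none).

none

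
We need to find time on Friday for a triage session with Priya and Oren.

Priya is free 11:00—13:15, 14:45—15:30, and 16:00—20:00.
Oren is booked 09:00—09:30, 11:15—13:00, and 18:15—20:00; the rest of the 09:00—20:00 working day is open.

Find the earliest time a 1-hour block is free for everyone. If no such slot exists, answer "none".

16:00

Oren free within 09:00–20:00: 09:30–11:15, 13:00–18:15.
Priya ∩ Oren: 11:00–11:15, 13:00–13:15, 14:45–15:30, 16:00–18:15.
Windows ≥ 60 min: 16:00–18:15.
Earliest such window starts at 16:00.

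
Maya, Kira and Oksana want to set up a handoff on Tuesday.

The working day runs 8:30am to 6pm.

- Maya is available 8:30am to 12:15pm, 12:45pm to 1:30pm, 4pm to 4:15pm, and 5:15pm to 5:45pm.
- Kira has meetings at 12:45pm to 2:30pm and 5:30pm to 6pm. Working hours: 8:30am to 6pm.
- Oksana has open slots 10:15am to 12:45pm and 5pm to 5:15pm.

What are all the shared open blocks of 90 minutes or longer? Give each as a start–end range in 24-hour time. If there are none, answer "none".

Kira free within 08:30–18:00: 08:30–12:45, 14:30–17:30.
Maya ∩ Kira: 08:30–12:15, 16:00–16:15, 17:15–17:30.
Maya ∩ Kira ∩ Oksana: 10:15–12:15.
Windows ≥ 90 min: 10:15–12:15.

10:15–12:15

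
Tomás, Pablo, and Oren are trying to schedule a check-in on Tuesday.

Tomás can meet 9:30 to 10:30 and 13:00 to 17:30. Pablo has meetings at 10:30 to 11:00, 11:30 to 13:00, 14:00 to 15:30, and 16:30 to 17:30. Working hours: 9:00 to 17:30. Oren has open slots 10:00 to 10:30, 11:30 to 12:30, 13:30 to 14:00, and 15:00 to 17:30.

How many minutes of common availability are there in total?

Pablo free within 09:00–17:30: 09:00–10:30, 11:00–11:30, 13:00–14:00, 15:30–16:30.
Tomás ∩ Pablo: 09:30–10:30, 13:00–14:00, 15:30–16:30.
Tomás ∩ Pablo ∩ Oren: 10:00–10:30, 13:30–14:00, 15:30–16:30.
Total common minutes: 30 + 30 + 60 = 120.

120 minutes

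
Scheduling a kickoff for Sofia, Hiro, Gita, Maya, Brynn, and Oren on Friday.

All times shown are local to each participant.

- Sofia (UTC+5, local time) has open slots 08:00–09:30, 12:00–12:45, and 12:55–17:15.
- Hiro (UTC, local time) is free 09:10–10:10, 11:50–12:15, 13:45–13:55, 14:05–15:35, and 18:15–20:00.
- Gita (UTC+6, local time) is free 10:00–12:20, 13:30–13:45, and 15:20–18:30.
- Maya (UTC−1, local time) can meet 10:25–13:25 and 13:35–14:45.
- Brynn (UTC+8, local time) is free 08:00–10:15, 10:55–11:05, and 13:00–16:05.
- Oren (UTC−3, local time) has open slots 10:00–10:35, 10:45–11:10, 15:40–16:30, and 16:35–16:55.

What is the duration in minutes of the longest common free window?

Sofia → UTC: 03:00–04:30, 07:00–07:45, 07:55–12:15.
Hiro → UTC: 09:10–10:10, 11:50–12:15, 13:45–13:55, 14:05–15:35, 18:15–20:00.
Gita → UTC: 04:00–06:20, 07:30–07:45, 09:20–12:30.
Maya → UTC: 11:25–14:25, 14:35–15:45.
Brynn → UTC: 00:00–02:15, 02:55–03:05, 05:00–08:05.
Oren → UTC: 13:00–13:35, 13:45–14:10, 18:40–19:30, 19:35–19:55.
Sofia ∩ Hiro: 09:10–10:10, 11:50–12:15.
Sofia ∩ Hiro ∩ Gita: 09:20–10:10, 11:50–12:15.
Sofia ∩ Hiro ∩ Gita ∩ Maya: 11:50–12:15.
Sofia ∩ Hiro ∩ Gita ∩ Maya ∩ Brynn: (none).
Sofia ∩ Hiro ∩ Gita ∩ Maya ∩ Brynn ∩ Oren: (none).
No common window.

0 minutes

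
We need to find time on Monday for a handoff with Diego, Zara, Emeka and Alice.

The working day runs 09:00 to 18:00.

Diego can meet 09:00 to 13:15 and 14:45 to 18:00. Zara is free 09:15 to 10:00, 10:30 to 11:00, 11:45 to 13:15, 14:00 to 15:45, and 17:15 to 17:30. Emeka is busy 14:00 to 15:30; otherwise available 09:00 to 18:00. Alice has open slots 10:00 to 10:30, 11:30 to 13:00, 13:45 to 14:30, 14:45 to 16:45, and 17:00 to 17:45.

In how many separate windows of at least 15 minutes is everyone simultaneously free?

3

Emeka free within 09:00–18:00: 09:00–14:00, 15:30–18:00.
Diego ∩ Zara: 09:15–10:00, 10:30–11:00, 11:45–13:15, 14:45–15:45, 17:15–17:30.
Diego ∩ Zara ∩ Emeka: 09:15–10:00, 10:30–11:00, 11:45–13:15, 15:30–15:45, 17:15–17:30.
Diego ∩ Zara ∩ Emeka ∩ Alice: 11:45–13:00, 15:30–15:45, 17:15–17:30.
Windows ≥ 15 min: 11:45–13:00, 15:30–15:45, 17:15–17:30.
That's 3 windows.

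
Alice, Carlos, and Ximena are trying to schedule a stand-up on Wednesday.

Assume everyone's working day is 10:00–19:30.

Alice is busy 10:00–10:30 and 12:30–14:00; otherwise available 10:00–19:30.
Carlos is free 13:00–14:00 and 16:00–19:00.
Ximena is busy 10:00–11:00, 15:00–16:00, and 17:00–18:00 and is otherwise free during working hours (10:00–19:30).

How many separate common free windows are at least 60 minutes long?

2

Alice free within 10:00–19:30: 10:30–12:30, 14:00–19:30.
Ximena free within 10:00–19:30: 11:00–15:00, 16:00–17:00, 18:00–19:30.
Alice ∩ Carlos: 16:00–19:00.
Alice ∩ Carlos ∩ Ximena: 16:00–17:00, 18:00–19:00.
Windows ≥ 60 min: 16:00–17:00, 18:00–19:00.
That's 2 windows.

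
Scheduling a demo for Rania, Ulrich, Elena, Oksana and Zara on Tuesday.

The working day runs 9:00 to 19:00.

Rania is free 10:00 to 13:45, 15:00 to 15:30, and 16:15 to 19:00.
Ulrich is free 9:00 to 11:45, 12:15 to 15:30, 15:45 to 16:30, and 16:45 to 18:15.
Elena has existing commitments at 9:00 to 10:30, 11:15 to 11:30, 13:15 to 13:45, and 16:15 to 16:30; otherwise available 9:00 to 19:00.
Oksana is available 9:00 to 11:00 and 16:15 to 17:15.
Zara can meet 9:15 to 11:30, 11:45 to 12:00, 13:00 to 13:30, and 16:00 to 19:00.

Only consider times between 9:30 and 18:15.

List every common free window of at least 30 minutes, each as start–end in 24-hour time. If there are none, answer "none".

10:30–11:00, 16:45–17:15

Elena free within 09:00–19:00: 10:30–11:15, 11:30–13:15, 13:45–16:15, 16:30–19:00.
Rania ∩ Ulrich: 10:00–11:45, 12:15–13:45, 15:00–15:30, 16:15–16:30, 16:45–18:15.
Rania ∩ Ulrich ∩ Elena: 10:30–11:15, 11:30–11:45, 12:15–13:15, 15:00–15:30, 16:45–18:15.
Rania ∩ Ulrich ∩ Elena ∩ Oksana: 10:30–11:00, 16:45–17:15.
Rania ∩ Ulrich ∩ Elena ∩ Oksana ∩ Zara: 10:30–11:00, 16:45–17:15.
Restricted to 09:30–18:15: 10:30–11:00, 16:45–17:15.
Windows ≥ 30 min: 10:30–11:00, 16:45–17:15.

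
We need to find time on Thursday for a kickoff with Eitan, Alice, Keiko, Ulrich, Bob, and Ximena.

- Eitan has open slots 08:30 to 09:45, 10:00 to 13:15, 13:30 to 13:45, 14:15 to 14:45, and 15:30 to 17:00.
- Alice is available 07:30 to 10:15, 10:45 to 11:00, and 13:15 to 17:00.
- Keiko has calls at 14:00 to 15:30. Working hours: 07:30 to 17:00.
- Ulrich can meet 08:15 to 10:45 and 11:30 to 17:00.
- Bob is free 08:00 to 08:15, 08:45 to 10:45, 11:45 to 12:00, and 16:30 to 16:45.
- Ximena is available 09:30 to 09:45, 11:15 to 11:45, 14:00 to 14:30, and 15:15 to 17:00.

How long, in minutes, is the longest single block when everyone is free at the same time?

Keiko free within 07:30–17:00: 07:30–14:00, 15:30–17:00.
Eitan ∩ Alice: 08:30–09:45, 10:00–10:15, 10:45–11:00, 13:30–13:45, 14:15–14:45, 15:30–17:00.
Eitan ∩ Alice ∩ Keiko: 08:30–09:45, 10:00–10:15, 10:45–11:00, 13:30–13:45, 15:30–17:00.
Eitan ∩ Alice ∩ Keiko ∩ Ulrich: 08:30–09:45, 10:00–10:15, 13:30–13:45, 15:30–17:00.
Eitan ∩ Alice ∩ Keiko ∩ Ulrich ∩ Bob: 08:45–09:45, 10:00–10:15, 16:30–16:45.
Eitan ∩ Alice ∩ Keiko ∩ Ulrich ∩ Bob ∩ Ximena: 09:30–09:45, 16:30–16:45.
Common window lengths: 15, 15 min; longest is 15.

15 minutes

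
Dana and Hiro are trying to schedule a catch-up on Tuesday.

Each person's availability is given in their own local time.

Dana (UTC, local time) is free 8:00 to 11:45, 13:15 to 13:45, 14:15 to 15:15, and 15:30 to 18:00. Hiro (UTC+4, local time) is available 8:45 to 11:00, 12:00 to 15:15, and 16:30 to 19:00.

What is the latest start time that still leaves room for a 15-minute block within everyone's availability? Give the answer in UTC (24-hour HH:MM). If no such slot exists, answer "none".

14:45

Dana → UTC: 08:00–11:45, 13:15–13:45, 14:15–15:15, 15:30–18:00.
Hiro → UTC: 04:45–07:00, 08:00–11:15, 12:30–15:00.
Dana ∩ Hiro: 08:00–11:15, 13:15–13:45, 14:15–15:00.
Windows ≥ 15 min: 08:00–11:15, 13:15–13:45, 14:15–15:00.
Latest start in the last window 14:15–15:00 is 15:00 − 15 min = 14:45.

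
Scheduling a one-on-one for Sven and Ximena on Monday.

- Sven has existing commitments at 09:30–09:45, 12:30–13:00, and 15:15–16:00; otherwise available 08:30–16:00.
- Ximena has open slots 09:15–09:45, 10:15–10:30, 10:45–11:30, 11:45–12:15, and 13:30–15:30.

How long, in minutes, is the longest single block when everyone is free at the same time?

105 minutes

Sven free within 08:30–16:00: 08:30–09:30, 09:45–12:30, 13:00–15:15.
Sven ∩ Ximena: 09:15–09:30, 10:15–10:30, 10:45–11:30, 11:45–12:15, 13:30–15:15.
Common window lengths: 15, 15, 45, 30, 105 min; longest is 105.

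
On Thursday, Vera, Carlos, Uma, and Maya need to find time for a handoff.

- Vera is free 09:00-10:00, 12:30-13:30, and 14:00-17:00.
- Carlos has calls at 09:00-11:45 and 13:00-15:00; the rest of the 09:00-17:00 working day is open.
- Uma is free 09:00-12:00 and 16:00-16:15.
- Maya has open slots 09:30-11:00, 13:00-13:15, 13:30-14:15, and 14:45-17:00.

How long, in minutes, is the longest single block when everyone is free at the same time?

15 minutes

Carlos free within 09:00–17:00: 11:45–13:00, 15:00–17:00.
Vera ∩ Carlos: 12:30–13:00, 15:00–17:00.
Vera ∩ Carlos ∩ Uma: 16:00–16:15.
Vera ∩ Carlos ∩ Uma ∩ Maya: 16:00–16:15.
Single common window of 15 minutes.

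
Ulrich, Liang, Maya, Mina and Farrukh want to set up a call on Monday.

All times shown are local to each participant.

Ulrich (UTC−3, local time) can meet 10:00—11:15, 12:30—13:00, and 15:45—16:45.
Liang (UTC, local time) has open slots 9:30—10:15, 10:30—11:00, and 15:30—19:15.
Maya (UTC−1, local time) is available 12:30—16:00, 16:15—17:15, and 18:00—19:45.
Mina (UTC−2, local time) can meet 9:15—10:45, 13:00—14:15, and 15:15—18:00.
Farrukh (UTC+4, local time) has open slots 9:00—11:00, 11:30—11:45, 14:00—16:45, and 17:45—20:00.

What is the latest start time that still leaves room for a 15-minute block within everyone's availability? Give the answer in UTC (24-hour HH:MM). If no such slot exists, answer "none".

15:45

Ulrich → UTC: 13:00–14:15, 15:30–16:00, 18:45–19:45.
Liang → UTC: 09:30–10:15, 10:30–11:00, 15:30–19:15.
Maya → UTC: 13:30–17:00, 17:15–18:15, 19:00–20:45.
Mina → UTC: 11:15–12:45, 15:00–16:15, 17:15–20:00.
Farrukh → UTC: 05:00–07:00, 07:30–07:45, 10:00–12:45, 13:45–16:00.
Ulrich ∩ Liang: 15:30–16:00, 18:45–19:15.
Ulrich ∩ Liang ∩ Maya: 15:30–16:00, 19:00–19:15.
Ulrich ∩ Liang ∩ Maya ∩ Mina: 15:30–16:00, 19:00–19:15.
Ulrich ∩ Liang ∩ Maya ∩ Mina ∩ Farrukh: 15:30–16:00.
Windows ≥ 15 min: 15:30–16:00.
Latest start in the last window 15:30–16:00 is 16:00 − 15 min = 15:45.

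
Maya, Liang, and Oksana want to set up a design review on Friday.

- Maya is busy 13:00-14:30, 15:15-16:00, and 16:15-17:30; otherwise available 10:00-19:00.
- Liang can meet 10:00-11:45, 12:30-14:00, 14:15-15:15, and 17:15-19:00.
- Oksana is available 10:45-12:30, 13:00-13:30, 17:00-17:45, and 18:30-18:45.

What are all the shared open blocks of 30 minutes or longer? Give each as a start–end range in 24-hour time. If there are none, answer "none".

Maya free within 10:00–19:00: 10:00–13:00, 14:30–15:15, 16:00–16:15, 17:30–19:00.
Maya ∩ Liang: 10:00–11:45, 12:30–13:00, 14:30–15:15, 17:30–19:00.
Maya ∩ Liang ∩ Oksana: 10:45–11:45, 17:30–17:45, 18:30–18:45.
Windows ≥ 30 min: 10:45–11:45.

10:45–11:45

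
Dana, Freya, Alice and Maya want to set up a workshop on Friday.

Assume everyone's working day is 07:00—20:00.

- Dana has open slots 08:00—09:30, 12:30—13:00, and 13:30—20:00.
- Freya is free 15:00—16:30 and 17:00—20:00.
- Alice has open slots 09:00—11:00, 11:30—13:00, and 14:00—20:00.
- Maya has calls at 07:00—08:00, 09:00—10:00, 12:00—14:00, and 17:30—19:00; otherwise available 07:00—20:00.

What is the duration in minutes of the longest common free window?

90 minutes

Maya free within 07:00–20:00: 08:00–09:00, 10:00–12:00, 14:00–17:30, 19:00–20:00.
Dana ∩ Freya: 15:00–16:30, 17:00–20:00.
Dana ∩ Freya ∩ Alice: 15:00–16:30, 17:00–20:00.
Dana ∩ Freya ∩ Alice ∩ Maya: 15:00–16:30, 17:00–17:30, 19:00–20:00.
Common window lengths: 90, 30, 60 min; longest is 90.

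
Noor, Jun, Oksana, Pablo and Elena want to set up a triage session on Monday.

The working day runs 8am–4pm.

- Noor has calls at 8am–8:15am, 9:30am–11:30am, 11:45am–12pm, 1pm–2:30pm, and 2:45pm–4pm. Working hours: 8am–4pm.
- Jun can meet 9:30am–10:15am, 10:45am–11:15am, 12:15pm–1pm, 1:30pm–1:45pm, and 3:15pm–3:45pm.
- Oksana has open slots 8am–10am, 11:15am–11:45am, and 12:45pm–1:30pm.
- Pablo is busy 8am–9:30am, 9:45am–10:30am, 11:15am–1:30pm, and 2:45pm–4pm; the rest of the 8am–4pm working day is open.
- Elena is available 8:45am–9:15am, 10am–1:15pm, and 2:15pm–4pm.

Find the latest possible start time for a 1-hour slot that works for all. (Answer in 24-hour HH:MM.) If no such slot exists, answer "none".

Noor free within 08:00–16:00: 08:15–09:30, 11:30–11:45, 12:00–13:00, 14:30–14:45.
Pablo free within 08:00–16:00: 09:30–09:45, 10:30–11:15, 13:30–14:45.
Noor ∩ Jun: 12:15–13:00.
Noor ∩ Jun ∩ Oksana: 12:45–13:00.
Noor ∩ Jun ∩ Oksana ∩ Pablo: (none).
Noor ∩ Jun ∩ Oksana ∩ Pablo ∩ Elena: (none).
Windows ≥ 60 min: (none).

none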